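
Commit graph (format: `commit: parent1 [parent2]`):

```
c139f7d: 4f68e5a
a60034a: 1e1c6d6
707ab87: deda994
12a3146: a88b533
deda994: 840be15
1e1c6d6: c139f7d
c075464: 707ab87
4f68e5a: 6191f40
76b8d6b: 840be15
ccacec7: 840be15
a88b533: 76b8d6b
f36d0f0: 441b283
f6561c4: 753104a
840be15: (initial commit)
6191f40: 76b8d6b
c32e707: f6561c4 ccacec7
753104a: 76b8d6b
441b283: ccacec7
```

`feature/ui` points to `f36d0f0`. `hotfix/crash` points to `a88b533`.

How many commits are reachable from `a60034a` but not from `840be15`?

6

Reachable from a60034a: {1e1c6d6, 4f68e5a, 6191f40, 76b8d6b, 840be15, a60034a, c139f7d}.
Reachable from 840be15: {840be15}.
In a60034a's history but not 840be15's: {1e1c6d6, 4f68e5a, 6191f40, 76b8d6b, a60034a, c139f7d} — 6 commits.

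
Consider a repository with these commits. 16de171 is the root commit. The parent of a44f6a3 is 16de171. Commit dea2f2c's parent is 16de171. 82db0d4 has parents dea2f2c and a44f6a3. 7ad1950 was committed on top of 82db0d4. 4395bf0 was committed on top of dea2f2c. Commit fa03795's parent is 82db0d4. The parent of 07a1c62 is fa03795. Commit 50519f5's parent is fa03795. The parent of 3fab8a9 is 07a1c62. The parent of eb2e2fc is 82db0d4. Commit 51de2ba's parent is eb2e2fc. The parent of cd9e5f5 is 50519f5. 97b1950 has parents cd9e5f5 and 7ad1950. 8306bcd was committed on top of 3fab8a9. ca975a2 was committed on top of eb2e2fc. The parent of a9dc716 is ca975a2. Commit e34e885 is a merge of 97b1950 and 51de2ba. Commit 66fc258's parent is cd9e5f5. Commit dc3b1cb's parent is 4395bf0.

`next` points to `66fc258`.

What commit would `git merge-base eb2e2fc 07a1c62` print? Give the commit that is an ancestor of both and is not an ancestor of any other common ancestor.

82db0d4

Ancestors of eb2e2fc: {16de171, 82db0d4, a44f6a3, dea2f2c, eb2e2fc}.
Ancestors of 07a1c62: {07a1c62, 16de171, 82db0d4, a44f6a3, dea2f2c, fa03795}.
Common ancestors: {16de171, 82db0d4, a44f6a3, dea2f2c}.
Among these, 82db0d4 is not an ancestor of any other common ancestor — it is the merge base.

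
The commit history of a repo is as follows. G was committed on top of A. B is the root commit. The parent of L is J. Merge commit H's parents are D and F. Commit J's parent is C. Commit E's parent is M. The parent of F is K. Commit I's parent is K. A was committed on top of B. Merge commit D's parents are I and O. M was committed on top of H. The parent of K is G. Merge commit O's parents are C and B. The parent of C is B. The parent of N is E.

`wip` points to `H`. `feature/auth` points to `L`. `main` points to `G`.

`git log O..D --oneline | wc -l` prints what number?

Reachable from D: {A, B, C, D, G, I, K, O}.
Reachable from O: {B, C, O}.
In D's history but not O's: {A, D, G, I, K} — 5 commits.

5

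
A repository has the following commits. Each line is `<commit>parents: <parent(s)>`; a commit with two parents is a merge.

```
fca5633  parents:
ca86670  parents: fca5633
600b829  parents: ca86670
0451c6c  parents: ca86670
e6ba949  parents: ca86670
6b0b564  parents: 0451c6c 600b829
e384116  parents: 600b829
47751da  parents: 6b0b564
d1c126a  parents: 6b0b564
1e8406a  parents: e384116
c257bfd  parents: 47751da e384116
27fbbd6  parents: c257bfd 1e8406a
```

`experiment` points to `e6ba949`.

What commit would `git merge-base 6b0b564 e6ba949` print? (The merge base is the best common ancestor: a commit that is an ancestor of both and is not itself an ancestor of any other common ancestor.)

ca86670

Ancestors of 6b0b564: {0451c6c, 600b829, 6b0b564, ca86670, fca5633}.
Ancestors of e6ba949: {ca86670, e6ba949, fca5633}.
Common ancestors: {ca86670, fca5633}.
Among these, ca86670 is not an ancestor of any other common ancestor — it is the merge base.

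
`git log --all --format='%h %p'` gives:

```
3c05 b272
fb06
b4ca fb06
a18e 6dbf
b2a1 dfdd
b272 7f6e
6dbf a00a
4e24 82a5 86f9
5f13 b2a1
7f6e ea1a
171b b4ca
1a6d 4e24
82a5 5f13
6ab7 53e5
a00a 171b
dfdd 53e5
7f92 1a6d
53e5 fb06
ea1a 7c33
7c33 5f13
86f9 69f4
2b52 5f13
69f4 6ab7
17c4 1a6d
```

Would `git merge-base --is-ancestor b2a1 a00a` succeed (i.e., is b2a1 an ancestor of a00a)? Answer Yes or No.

No

Ancestors of a00a: {171b, a00a, b4ca, fb06}.
b2a1 is not in that set, so it is not an ancestor of a00a.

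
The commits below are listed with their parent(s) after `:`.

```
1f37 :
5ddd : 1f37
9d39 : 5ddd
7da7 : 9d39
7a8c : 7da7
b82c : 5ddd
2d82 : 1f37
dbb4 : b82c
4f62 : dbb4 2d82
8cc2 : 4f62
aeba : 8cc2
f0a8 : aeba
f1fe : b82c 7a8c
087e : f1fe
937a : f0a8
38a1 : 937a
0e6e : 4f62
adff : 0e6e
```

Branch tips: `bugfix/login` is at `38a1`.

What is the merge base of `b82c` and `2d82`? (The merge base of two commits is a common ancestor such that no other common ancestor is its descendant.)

Ancestors of b82c: {1f37, 5ddd, b82c}.
Ancestors of 2d82: {1f37, 2d82}.
Common ancestors: {1f37}.
The only common ancestor is 1f37, so it is the merge base.

1f37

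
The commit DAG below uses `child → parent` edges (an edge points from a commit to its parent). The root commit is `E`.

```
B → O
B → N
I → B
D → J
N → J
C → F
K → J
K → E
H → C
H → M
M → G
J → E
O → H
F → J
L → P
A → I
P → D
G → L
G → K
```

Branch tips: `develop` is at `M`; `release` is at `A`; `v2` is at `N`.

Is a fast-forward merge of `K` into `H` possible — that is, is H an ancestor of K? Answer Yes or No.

A fast-forward from H to K is possible iff H is an ancestor of K.
Ancestors of K: {E, J, K}.
H is not among them, so fast-forward is not possible.

No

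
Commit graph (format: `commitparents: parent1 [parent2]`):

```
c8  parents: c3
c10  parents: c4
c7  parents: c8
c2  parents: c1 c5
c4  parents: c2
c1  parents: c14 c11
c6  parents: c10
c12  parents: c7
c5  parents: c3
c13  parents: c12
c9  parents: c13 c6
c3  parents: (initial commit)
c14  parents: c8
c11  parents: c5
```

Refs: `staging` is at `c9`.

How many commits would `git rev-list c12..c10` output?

7

Reachable from c10: {c1, c10, c11, c14, c2, c3, c4, c5, c8}.
Reachable from c12: {c12, c3, c7, c8}.
In c10's history but not c12's: {c1, c10, c11, c14, c2, c4, c5} — 7 commits.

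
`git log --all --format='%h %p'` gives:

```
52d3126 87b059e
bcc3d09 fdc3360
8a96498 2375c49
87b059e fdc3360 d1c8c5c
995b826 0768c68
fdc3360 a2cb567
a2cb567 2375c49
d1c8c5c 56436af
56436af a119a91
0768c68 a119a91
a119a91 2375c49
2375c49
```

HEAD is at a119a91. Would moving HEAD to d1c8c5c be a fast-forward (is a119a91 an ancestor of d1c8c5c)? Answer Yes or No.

A fast-forward from a119a91 to d1c8c5c is possible iff a119a91 is an ancestor of d1c8c5c.
Ancestors of d1c8c5c: {2375c49, 56436af, a119a91, d1c8c5c}.
a119a91 is among them, so fast-forward is possible.

Yes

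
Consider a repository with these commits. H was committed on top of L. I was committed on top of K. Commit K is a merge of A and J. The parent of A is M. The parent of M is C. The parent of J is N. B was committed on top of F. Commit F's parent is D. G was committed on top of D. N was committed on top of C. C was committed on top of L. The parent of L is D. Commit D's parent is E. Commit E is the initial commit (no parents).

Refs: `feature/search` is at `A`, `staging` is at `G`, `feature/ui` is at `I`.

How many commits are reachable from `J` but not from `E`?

5

Reachable from J: {C, D, E, J, L, N}.
Reachable from E: {E}.
In J's history but not E's: {C, D, J, L, N} — 5 commits.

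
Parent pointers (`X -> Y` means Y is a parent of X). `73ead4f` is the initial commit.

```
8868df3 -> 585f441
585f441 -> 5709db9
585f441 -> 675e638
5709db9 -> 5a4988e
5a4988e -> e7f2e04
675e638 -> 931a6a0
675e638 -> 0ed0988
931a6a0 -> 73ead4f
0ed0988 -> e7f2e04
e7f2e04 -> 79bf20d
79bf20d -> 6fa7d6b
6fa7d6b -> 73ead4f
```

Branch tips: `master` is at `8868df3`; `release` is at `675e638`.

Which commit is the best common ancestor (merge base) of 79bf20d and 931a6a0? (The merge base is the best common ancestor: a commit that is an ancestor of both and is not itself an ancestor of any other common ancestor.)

Ancestors of 79bf20d: {6fa7d6b, 73ead4f, 79bf20d}.
Ancestors of 931a6a0: {73ead4f, 931a6a0}.
Common ancestors: {73ead4f}.
The only common ancestor is 73ead4f, so it is the merge base.

73ead4f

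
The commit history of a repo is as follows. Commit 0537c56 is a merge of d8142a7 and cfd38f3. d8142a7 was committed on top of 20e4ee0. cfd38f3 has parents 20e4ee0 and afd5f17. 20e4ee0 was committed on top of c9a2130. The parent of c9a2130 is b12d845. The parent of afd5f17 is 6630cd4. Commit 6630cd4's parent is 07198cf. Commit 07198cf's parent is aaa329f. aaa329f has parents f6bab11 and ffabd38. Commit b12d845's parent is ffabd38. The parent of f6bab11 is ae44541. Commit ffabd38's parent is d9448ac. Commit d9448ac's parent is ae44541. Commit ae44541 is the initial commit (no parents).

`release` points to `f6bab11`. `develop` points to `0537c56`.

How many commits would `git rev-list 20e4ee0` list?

Walking parent pointers from 20e4ee0: reachable set = {20e4ee0, ae44541, b12d845, c9a2130, d9448ac, ffabd38}.
That is 6 commits.

6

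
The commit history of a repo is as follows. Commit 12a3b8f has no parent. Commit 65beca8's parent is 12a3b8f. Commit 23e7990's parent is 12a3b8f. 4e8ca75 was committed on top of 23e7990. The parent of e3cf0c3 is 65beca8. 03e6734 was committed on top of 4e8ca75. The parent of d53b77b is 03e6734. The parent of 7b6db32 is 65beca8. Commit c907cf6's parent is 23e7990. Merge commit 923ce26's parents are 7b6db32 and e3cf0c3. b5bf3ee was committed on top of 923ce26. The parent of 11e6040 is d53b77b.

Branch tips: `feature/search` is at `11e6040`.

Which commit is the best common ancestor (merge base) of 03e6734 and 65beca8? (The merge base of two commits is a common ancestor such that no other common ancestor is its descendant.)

12a3b8f

Ancestors of 03e6734: {03e6734, 12a3b8f, 23e7990, 4e8ca75}.
Ancestors of 65beca8: {12a3b8f, 65beca8}.
Common ancestors: {12a3b8f}.
The only common ancestor is 12a3b8f, so it is the merge base.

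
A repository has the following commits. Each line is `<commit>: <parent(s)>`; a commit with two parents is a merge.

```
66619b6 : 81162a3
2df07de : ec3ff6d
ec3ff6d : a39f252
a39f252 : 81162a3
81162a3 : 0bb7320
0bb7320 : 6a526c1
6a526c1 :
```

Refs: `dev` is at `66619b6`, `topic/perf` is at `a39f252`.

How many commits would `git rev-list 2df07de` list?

6

Walking parent pointers from 2df07de: reachable set = {0bb7320, 2df07de, 6a526c1, 81162a3, a39f252, ec3ff6d}.
That is 6 commits.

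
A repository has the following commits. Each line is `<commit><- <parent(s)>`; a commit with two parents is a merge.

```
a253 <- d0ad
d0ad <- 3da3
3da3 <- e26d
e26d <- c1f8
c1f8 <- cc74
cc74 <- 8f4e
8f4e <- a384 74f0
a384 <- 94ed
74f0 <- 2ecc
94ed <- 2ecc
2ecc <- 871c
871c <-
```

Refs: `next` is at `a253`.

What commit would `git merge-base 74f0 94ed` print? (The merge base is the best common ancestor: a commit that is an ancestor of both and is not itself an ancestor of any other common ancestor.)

2ecc

Ancestors of 74f0: {2ecc, 74f0, 871c}.
Ancestors of 94ed: {2ecc, 871c, 94ed}.
Common ancestors: {2ecc, 871c}.
Among these, 2ecc is not an ancestor of any other common ancestor — it is the merge base.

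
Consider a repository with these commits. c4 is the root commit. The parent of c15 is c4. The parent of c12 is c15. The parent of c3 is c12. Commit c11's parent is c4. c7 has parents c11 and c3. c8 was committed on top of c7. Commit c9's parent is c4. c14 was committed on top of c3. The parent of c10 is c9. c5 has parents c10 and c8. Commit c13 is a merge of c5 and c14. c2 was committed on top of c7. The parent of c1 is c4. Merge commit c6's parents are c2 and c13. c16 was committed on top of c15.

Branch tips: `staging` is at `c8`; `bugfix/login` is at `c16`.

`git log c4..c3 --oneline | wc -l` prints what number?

3

Reachable from c3: {c12, c15, c3, c4}.
Reachable from c4: {c4}.
In c3's history but not c4's: {c12, c15, c3} — 3 commits.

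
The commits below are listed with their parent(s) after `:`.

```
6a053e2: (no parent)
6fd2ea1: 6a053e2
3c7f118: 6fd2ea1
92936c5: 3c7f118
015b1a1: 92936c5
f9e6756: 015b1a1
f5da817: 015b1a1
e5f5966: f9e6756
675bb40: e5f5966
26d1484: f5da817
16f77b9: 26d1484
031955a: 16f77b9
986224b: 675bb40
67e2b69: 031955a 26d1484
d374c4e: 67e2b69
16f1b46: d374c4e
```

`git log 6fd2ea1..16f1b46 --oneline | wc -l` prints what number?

10

Reachable from 16f1b46: {015b1a1, 031955a, 16f1b46, 16f77b9, 26d1484, 3c7f118, 67e2b69, 6a053e2, 6fd2ea1, 92936c5, d374c4e, f5da817}.
Reachable from 6fd2ea1: {6a053e2, 6fd2ea1}.
In 16f1b46's history but not 6fd2ea1's: {015b1a1, 031955a, 16f1b46, 16f77b9, 26d1484, 3c7f118, 67e2b69, 92936c5, d374c4e, f5da817} — 10 commits.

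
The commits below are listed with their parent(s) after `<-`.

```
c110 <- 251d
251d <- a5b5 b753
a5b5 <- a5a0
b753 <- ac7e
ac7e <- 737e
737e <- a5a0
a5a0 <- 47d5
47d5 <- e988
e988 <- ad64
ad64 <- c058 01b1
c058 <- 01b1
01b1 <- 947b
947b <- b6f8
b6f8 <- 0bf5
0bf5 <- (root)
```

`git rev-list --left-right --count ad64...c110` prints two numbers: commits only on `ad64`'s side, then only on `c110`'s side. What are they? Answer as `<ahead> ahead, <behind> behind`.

0 ahead, 9 behind

Reachable from ad64: {01b1, 0bf5, 947b, ad64, b6f8, c058}.
Reachable from c110: {01b1, 0bf5, 251d, 47d5, 737e, 947b, a5a0, a5b5, ac7e, ad64, b6f8, b753, c058, c110, e988}.
Only in ad64's history (ahead): {} — 0.
Only in c110's history (behind): {251d, 47d5, 737e, a5a0, a5b5, ac7e, b753, c110, e988} — 9.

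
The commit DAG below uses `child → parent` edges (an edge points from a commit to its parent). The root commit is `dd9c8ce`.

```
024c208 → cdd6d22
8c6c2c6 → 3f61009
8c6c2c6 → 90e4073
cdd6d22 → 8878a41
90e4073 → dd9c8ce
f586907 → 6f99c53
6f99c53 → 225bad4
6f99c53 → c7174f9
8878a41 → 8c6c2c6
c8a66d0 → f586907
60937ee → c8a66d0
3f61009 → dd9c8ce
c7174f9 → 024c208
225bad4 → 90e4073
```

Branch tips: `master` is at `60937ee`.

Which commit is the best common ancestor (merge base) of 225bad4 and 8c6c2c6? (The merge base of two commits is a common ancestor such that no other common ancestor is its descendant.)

Ancestors of 225bad4: {225bad4, 90e4073, dd9c8ce}.
Ancestors of 8c6c2c6: {3f61009, 8c6c2c6, 90e4073, dd9c8ce}.
Common ancestors: {90e4073, dd9c8ce}.
Among these, 90e4073 is not an ancestor of any other common ancestor — it is the merge base.

90e4073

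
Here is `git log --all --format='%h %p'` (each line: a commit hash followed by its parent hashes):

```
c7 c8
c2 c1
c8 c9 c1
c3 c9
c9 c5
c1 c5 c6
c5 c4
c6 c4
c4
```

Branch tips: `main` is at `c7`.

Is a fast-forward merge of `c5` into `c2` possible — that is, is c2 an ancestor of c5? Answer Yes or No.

A fast-forward from c2 to c5 is possible iff c2 is an ancestor of c5.
Ancestors of c5: {c4, c5}.
c2 is not among them, so fast-forward is not possible.

No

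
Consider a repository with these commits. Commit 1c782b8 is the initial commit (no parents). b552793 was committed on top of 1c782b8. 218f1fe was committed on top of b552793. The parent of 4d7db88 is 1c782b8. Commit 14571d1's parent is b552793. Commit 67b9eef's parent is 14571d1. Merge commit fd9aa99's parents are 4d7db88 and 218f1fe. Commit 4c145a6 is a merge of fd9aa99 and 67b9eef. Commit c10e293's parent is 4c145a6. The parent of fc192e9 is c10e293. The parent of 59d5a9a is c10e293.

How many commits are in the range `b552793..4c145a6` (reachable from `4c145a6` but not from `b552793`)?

Reachable from 4c145a6: {14571d1, 1c782b8, 218f1fe, 4c145a6, 4d7db88, 67b9eef, b552793, fd9aa99}.
Reachable from b552793: {1c782b8, b552793}.
In 4c145a6's history but not b552793's: {14571d1, 218f1fe, 4c145a6, 4d7db88, 67b9eef, fd9aa99} — 6 commits.

6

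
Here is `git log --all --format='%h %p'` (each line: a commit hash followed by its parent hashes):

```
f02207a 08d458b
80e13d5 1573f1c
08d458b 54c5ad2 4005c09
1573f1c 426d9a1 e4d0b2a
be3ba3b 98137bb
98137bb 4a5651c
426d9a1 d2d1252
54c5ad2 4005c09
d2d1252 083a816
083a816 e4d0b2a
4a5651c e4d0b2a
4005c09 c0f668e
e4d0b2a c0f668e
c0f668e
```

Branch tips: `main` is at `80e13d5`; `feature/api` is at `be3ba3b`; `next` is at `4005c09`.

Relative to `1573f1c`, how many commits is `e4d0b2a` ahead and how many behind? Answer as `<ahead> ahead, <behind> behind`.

0 ahead, 4 behind

Reachable from e4d0b2a: {c0f668e, e4d0b2a}.
Reachable from 1573f1c: {083a816, 1573f1c, 426d9a1, c0f668e, d2d1252, e4d0b2a}.
Only in e4d0b2a's history (ahead): {} — 0.
Only in 1573f1c's history (behind): {083a816, 1573f1c, 426d9a1, d2d1252} — 4.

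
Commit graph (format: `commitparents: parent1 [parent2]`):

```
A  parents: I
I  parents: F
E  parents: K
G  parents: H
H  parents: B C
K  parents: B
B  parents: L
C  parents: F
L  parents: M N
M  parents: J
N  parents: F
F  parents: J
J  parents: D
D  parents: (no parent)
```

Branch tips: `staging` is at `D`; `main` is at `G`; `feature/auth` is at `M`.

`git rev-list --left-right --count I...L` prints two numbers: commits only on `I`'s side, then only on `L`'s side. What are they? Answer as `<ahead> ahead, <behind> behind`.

Reachable from I: {D, F, I, J}.
Reachable from L: {D, F, J, L, M, N}.
Only in I's history (ahead): {I} — 1.
Only in L's history (behind): {L, M, N} — 3.

1 ahead, 3 behind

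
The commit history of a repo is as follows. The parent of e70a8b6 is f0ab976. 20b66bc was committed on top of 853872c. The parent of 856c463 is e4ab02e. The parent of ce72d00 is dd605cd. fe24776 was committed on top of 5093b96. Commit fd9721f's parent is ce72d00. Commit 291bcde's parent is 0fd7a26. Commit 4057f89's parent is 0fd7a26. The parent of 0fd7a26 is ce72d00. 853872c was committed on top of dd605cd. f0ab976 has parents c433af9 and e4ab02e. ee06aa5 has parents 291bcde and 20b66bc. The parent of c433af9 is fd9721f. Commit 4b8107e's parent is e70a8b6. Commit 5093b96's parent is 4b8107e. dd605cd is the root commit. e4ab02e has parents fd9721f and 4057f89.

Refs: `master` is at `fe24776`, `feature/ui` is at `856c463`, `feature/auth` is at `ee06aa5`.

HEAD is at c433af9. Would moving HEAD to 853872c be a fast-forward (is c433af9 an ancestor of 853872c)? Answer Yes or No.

A fast-forward from c433af9 to 853872c is possible iff c433af9 is an ancestor of 853872c.
Ancestors of 853872c: {853872c, dd605cd}.
c433af9 is not among them, so fast-forward is not possible.

No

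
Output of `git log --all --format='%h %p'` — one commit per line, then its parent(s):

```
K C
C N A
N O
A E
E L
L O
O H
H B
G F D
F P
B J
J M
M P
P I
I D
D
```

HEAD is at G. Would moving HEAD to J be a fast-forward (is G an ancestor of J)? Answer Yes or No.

No

A fast-forward from G to J is possible iff G is an ancestor of J.
Ancestors of J: {D, I, J, M, P}.
G is not among them, so fast-forward is not possible.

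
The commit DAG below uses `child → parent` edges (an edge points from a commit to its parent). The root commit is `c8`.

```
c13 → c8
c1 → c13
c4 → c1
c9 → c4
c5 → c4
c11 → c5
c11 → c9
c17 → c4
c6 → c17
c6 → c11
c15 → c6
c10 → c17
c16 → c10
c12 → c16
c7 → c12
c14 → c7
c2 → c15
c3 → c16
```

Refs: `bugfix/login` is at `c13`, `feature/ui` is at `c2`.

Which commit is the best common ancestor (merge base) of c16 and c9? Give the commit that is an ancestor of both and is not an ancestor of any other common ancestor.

Ancestors of c16: {c1, c10, c13, c16, c17, c4, c8}.
Ancestors of c9: {c1, c13, c4, c8, c9}.
Common ancestors: {c1, c13, c4, c8}.
Among these, c4 is not an ancestor of any other common ancestor — it is the merge base.

c4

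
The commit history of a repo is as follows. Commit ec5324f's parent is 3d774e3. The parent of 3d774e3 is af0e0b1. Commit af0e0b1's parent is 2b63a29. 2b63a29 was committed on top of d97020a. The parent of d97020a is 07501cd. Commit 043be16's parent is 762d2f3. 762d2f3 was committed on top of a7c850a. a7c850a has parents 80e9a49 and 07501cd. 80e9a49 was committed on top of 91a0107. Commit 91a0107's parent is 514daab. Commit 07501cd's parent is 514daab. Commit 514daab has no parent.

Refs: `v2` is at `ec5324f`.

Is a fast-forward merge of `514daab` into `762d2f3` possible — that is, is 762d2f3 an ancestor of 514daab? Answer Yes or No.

A fast-forward from 762d2f3 to 514daab is possible iff 762d2f3 is an ancestor of 514daab.
Ancestors of 514daab: {514daab}.
762d2f3 is not among them, so fast-forward is not possible.

No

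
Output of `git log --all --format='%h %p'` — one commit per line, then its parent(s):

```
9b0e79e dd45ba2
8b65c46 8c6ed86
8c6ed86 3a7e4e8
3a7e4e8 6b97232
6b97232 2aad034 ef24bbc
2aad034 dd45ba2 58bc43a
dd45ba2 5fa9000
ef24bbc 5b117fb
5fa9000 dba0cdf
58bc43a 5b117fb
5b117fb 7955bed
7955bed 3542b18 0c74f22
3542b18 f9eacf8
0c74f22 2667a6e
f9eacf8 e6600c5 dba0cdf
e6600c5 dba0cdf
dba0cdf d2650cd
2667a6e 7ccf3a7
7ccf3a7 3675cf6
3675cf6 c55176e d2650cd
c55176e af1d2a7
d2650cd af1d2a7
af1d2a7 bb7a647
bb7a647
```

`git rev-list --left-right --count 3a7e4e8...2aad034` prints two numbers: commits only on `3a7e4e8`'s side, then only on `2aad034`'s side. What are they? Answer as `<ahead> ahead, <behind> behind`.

Reachable from 3a7e4e8: {0c74f22, 2667a6e, 2aad034, 3542b18, 3675cf6, 3a7e4e8, 58bc43a, 5b117fb, 5fa9000, 6b97232, 7955bed, 7ccf3a7, af1d2a7, bb7a647, c55176e, d2650cd, dba0cdf, dd45ba2, e6600c5, ef24bbc, f9eacf8}.
Reachable from 2aad034: {0c74f22, 2667a6e, 2aad034, 3542b18, 3675cf6, 58bc43a, 5b117fb, 5fa9000, 7955bed, 7ccf3a7, af1d2a7, bb7a647, c55176e, d2650cd, dba0cdf, dd45ba2, e6600c5, f9eacf8}.
Only in 3a7e4e8's history (ahead): {3a7e4e8, 6b97232, ef24bbc} — 3.
Only in 2aad034's history (behind): {} — 0.

3 ahead, 0 behind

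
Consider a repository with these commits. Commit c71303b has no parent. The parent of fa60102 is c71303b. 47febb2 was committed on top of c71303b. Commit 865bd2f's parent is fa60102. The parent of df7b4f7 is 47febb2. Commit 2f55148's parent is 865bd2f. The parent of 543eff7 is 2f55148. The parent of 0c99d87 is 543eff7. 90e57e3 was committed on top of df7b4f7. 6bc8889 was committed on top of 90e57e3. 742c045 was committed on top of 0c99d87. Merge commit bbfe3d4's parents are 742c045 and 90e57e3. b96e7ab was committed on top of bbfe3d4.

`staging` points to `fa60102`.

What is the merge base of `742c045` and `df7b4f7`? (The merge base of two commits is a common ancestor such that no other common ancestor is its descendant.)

Ancestors of 742c045: {0c99d87, 2f55148, 543eff7, 742c045, 865bd2f, c71303b, fa60102}.
Ancestors of df7b4f7: {47febb2, c71303b, df7b4f7}.
Common ancestors: {c71303b}.
The only common ancestor is c71303b, so it is the merge base.

c71303b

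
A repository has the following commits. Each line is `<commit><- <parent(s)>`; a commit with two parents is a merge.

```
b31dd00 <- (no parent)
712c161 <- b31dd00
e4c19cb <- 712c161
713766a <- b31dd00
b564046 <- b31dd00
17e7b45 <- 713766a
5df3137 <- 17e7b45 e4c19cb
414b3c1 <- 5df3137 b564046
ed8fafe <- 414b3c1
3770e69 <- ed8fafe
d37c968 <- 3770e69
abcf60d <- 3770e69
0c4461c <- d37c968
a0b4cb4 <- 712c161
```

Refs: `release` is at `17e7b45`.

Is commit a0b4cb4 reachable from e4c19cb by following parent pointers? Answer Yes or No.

No

Ancestors of e4c19cb: {712c161, b31dd00, e4c19cb}.
a0b4cb4 is not in that set, so it is not an ancestor of e4c19cb.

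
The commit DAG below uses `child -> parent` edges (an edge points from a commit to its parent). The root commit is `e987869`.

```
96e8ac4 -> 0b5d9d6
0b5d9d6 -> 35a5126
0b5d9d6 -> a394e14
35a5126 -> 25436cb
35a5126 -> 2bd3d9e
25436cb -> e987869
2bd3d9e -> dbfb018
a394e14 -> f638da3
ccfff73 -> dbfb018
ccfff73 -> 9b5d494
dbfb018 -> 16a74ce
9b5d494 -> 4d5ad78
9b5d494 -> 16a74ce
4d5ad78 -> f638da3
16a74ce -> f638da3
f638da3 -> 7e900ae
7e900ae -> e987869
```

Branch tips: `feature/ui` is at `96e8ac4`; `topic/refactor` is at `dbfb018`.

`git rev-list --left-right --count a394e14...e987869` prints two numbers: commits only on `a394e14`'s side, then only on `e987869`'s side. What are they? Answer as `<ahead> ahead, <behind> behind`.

3 ahead, 0 behind

Reachable from a394e14: {7e900ae, a394e14, e987869, f638da3}.
Reachable from e987869: {e987869}.
Only in a394e14's history (ahead): {7e900ae, a394e14, f638da3} — 3.
Only in e987869's history (behind): {} — 0.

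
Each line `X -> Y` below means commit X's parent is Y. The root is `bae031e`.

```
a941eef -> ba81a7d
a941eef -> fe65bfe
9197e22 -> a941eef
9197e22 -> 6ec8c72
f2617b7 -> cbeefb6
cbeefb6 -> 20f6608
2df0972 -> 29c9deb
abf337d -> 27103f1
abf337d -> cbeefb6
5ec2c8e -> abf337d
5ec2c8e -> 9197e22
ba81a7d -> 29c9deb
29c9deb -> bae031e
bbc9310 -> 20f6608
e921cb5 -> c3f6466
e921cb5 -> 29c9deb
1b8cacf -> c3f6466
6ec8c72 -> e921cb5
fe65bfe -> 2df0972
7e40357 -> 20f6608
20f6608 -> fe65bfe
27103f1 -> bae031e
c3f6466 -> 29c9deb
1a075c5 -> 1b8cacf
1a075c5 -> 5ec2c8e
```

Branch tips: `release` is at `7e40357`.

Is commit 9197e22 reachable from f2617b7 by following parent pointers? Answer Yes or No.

No

Ancestors of f2617b7: {20f6608, 29c9deb, 2df0972, bae031e, cbeefb6, f2617b7, fe65bfe}.
9197e22 is not in that set, so it is not an ancestor of f2617b7.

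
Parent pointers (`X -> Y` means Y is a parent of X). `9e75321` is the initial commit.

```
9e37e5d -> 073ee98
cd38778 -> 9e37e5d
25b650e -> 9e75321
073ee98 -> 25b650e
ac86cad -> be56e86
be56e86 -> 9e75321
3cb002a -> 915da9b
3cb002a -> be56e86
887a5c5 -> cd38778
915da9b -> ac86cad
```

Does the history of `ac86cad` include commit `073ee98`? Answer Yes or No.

Ancestors of ac86cad: {9e75321, ac86cad, be56e86}.
073ee98 is not in that set, so it is not an ancestor of ac86cad.

No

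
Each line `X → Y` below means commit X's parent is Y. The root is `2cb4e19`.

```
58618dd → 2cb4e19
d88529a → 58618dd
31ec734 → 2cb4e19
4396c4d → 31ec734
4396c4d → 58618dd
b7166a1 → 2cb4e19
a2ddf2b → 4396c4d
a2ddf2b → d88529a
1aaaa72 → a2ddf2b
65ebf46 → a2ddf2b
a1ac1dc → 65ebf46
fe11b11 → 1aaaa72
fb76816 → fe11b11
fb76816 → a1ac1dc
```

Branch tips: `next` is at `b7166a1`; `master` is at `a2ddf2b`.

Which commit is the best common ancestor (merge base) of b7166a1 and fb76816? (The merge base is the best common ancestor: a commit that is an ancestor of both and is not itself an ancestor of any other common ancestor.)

Ancestors of b7166a1: {2cb4e19, b7166a1}.
Ancestors of fb76816: {1aaaa72, 2cb4e19, 31ec734, 4396c4d, 58618dd, 65ebf46, a1ac1dc, a2ddf2b, d88529a, fb76816, fe11b11}.
Common ancestors: {2cb4e19}.
The only common ancestor is 2cb4e19, so it is the merge base.

2cb4e19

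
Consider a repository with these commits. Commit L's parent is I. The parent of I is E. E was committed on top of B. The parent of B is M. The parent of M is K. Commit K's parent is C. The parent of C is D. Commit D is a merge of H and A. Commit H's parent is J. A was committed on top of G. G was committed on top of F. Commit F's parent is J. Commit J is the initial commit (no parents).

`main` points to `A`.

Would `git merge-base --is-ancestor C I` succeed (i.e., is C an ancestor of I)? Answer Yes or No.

Ancestors of I (commits reachable by following parents): {A, B, C, D, E, F, G, H, I, J, K, M}.
C is in that set, so it is an ancestor of I.

Yes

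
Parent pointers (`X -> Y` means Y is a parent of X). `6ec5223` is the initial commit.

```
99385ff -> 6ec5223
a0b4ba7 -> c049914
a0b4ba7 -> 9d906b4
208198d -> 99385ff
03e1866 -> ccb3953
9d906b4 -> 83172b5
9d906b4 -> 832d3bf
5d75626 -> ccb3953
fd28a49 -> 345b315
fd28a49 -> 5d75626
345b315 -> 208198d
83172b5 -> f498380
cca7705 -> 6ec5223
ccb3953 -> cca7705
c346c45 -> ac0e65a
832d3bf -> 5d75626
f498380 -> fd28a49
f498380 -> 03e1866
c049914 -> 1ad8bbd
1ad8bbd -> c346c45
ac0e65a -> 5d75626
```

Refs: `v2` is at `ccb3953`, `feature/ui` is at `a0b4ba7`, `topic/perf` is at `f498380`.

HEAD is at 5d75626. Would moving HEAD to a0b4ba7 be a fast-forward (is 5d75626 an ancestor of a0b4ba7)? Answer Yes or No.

Yes

A fast-forward from 5d75626 to a0b4ba7 is possible iff 5d75626 is an ancestor of a0b4ba7.
Ancestors of a0b4ba7: {03e1866, 1ad8bbd, 208198d, 345b315, 5d75626, 6ec5223, 83172b5, 832d3bf, 99385ff, 9d906b4, a0b4ba7, ac0e65a, c049914, c346c45, cca7705, ccb3953, f498380, fd28a49}.
5d75626 is among them, so fast-forward is possible.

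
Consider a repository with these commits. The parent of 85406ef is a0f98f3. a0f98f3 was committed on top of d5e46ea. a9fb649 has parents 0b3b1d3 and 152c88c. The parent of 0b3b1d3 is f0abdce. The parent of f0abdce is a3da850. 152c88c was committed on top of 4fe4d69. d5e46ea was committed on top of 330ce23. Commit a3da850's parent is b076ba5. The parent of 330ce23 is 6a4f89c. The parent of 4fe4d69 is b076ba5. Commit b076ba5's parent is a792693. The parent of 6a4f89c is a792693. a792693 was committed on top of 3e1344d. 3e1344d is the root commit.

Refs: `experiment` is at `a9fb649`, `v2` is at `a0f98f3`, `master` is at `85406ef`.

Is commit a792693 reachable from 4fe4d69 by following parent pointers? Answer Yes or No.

Yes

Ancestors of 4fe4d69 (commits reachable by following parents): {3e1344d, 4fe4d69, a792693, b076ba5}.
a792693 is in that set, so it is an ancestor of 4fe4d69.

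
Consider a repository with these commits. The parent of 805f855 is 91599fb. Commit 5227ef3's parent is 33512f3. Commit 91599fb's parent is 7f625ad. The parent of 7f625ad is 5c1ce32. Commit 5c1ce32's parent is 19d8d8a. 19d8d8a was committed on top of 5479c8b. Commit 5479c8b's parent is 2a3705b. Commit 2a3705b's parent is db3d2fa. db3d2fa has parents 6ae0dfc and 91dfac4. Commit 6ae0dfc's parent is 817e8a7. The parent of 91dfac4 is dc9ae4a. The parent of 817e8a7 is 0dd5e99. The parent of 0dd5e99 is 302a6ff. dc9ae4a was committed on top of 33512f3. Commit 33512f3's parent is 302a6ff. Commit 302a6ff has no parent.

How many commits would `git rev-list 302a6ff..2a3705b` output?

Reachable from 2a3705b: {0dd5e99, 2a3705b, 302a6ff, 33512f3, 6ae0dfc, 817e8a7, 91dfac4, db3d2fa, dc9ae4a}.
Reachable from 302a6ff: {302a6ff}.
In 2a3705b's history but not 302a6ff's: {0dd5e99, 2a3705b, 33512f3, 6ae0dfc, 817e8a7, 91dfac4, db3d2fa, dc9ae4a} — 8 commits.

8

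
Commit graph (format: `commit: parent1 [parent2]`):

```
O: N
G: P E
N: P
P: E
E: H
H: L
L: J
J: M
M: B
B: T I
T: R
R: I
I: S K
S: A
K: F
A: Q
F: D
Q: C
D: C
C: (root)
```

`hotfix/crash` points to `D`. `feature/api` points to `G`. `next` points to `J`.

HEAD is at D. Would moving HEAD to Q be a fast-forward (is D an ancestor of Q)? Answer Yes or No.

No

A fast-forward from D to Q is possible iff D is an ancestor of Q.
Ancestors of Q: {C, Q}.
D is not among them, so fast-forward is not possible.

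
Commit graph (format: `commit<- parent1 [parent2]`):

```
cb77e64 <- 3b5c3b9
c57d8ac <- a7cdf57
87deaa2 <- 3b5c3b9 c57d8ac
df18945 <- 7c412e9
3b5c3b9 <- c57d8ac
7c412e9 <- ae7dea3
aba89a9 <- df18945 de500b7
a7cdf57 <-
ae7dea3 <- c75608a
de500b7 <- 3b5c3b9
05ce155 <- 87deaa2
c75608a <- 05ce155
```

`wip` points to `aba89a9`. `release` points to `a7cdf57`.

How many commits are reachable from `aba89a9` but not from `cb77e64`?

Reachable from aba89a9: {05ce155, 3b5c3b9, 7c412e9, 87deaa2, a7cdf57, aba89a9, ae7dea3, c57d8ac, c75608a, de500b7, df18945}.
Reachable from cb77e64: {3b5c3b9, a7cdf57, c57d8ac, cb77e64}.
In aba89a9's history but not cb77e64's: {05ce155, 7c412e9, 87deaa2, aba89a9, ae7dea3, c75608a, de500b7, df18945} — 8 commits.

8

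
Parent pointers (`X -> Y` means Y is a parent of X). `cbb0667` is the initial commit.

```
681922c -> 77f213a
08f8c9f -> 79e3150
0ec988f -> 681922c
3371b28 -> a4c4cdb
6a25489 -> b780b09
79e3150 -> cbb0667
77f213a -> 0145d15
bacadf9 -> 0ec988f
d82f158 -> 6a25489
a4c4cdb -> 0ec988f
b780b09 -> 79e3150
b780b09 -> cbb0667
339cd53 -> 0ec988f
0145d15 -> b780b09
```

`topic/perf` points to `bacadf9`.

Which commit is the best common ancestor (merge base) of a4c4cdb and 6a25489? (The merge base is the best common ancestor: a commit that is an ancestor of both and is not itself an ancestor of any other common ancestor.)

Ancestors of a4c4cdb: {0145d15, 0ec988f, 681922c, 77f213a, 79e3150, a4c4cdb, b780b09, cbb0667}.
Ancestors of 6a25489: {6a25489, 79e3150, b780b09, cbb0667}.
Common ancestors: {79e3150, b780b09, cbb0667}.
Among these, b780b09 is not an ancestor of any other common ancestor — it is the merge base.

b780b09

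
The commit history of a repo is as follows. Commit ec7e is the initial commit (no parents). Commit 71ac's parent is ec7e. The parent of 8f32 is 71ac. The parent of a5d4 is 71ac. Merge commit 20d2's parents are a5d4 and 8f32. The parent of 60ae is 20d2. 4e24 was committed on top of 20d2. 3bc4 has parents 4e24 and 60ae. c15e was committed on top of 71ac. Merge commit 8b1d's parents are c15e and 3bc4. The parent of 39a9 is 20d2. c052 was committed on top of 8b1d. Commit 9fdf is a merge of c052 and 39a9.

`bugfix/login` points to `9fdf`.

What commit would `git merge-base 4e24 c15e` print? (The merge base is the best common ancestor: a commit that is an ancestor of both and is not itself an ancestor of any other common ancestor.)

71ac

Ancestors of 4e24: {20d2, 4e24, 71ac, 8f32, a5d4, ec7e}.
Ancestors of c15e: {71ac, c15e, ec7e}.
Common ancestors: {71ac, ec7e}.
Among these, 71ac is not an ancestor of any other common ancestor — it is the merge base.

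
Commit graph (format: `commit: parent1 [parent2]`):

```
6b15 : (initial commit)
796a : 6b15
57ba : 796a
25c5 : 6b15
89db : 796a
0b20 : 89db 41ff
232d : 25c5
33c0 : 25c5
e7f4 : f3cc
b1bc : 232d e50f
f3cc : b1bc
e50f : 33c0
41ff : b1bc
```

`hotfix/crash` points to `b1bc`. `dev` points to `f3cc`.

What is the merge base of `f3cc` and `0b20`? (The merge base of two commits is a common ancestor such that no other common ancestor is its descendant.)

b1bc

Ancestors of f3cc: {232d, 25c5, 33c0, 6b15, b1bc, e50f, f3cc}.
Ancestors of 0b20: {0b20, 232d, 25c5, 33c0, 41ff, 6b15, 796a, 89db, b1bc, e50f}.
Common ancestors: {232d, 25c5, 33c0, 6b15, b1bc, e50f}.
Among these, b1bc is not an ancestor of any other common ancestor — it is the merge base.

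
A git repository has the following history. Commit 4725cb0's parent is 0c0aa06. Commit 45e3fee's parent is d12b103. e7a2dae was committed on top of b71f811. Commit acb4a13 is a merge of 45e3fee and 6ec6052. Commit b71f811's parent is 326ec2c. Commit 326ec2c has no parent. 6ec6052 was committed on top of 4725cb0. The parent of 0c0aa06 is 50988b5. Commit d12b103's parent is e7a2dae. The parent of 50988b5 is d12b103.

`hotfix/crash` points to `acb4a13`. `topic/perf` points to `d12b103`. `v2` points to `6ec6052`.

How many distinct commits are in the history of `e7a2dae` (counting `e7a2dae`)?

Walking parent pointers from e7a2dae: reachable set = {326ec2c, b71f811, e7a2dae}.
That is 3 commits.

3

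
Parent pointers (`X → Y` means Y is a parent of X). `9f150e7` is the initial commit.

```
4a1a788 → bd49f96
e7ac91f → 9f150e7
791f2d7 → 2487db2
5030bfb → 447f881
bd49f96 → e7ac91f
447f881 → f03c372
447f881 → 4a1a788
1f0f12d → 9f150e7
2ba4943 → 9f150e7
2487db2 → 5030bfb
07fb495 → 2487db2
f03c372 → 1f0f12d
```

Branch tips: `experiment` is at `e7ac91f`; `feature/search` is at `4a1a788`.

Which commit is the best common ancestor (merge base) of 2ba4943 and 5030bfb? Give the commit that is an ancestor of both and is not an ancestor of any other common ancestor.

9f150e7

Ancestors of 2ba4943: {2ba4943, 9f150e7}.
Ancestors of 5030bfb: {1f0f12d, 447f881, 4a1a788, 5030bfb, 9f150e7, bd49f96, e7ac91f, f03c372}.
Common ancestors: {9f150e7}.
The only common ancestor is 9f150e7, so it is the merge base.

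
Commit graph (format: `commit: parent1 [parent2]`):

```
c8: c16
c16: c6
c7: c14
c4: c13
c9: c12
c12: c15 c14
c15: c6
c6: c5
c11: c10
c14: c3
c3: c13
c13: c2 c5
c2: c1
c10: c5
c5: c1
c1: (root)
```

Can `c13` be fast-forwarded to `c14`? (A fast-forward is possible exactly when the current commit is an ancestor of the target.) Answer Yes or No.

A fast-forward from c13 to c14 is possible iff c13 is an ancestor of c14.
Ancestors of c14: {c1, c13, c14, c2, c3, c5}.
c13 is among them, so fast-forward is possible.

Yes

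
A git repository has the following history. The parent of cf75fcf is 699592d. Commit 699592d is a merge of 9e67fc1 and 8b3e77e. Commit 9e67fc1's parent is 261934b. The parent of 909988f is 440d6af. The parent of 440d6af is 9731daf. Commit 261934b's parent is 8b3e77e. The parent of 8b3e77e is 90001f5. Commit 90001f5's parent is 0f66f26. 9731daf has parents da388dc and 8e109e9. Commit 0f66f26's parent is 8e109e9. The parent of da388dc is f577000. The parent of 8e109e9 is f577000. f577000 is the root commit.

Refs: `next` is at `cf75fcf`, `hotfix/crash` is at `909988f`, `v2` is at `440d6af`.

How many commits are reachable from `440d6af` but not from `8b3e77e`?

3

Reachable from 440d6af: {440d6af, 8e109e9, 9731daf, da388dc, f577000}.
Reachable from 8b3e77e: {0f66f26, 8b3e77e, 8e109e9, 90001f5, f577000}.
In 440d6af's history but not 8b3e77e's: {440d6af, 9731daf, da388dc} — 3 commits.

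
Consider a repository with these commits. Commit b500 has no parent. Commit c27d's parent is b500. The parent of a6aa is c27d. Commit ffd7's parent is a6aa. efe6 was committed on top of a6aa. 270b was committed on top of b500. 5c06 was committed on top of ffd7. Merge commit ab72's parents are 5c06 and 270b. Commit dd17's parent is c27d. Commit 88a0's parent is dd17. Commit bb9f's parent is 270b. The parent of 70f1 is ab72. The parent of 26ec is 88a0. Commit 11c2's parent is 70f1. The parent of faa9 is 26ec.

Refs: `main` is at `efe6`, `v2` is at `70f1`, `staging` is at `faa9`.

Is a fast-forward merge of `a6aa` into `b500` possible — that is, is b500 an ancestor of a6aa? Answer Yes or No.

A fast-forward from b500 to a6aa is possible iff b500 is an ancestor of a6aa.
Ancestors of a6aa: {a6aa, b500, c27d}.
b500 is among them, so fast-forward is possible.

Yes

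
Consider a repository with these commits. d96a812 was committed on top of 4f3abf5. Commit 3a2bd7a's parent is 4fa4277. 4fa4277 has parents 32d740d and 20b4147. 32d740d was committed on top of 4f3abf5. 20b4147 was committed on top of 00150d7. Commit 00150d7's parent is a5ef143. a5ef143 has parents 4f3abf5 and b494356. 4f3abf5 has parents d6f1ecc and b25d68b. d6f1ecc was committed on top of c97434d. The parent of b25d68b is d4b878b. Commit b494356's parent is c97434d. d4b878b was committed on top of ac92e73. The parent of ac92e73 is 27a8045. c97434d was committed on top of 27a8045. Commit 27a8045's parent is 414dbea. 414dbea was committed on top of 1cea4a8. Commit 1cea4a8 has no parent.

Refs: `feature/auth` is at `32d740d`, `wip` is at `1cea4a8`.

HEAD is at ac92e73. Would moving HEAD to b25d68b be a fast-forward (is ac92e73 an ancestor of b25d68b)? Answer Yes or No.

A fast-forward from ac92e73 to b25d68b is possible iff ac92e73 is an ancestor of b25d68b.
Ancestors of b25d68b: {1cea4a8, 27a8045, 414dbea, ac92e73, b25d68b, d4b878b}.
ac92e73 is among them, so fast-forward is possible.

Yes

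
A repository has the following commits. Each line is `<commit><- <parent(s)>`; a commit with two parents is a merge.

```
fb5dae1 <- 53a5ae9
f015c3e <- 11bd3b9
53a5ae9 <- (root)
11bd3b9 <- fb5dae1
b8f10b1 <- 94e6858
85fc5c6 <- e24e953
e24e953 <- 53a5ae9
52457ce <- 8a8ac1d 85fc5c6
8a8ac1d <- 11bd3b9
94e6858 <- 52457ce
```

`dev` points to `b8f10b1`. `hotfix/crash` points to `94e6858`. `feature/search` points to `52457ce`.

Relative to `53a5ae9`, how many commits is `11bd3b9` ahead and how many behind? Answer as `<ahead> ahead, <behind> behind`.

2 ahead, 0 behind

Reachable from 11bd3b9: {11bd3b9, 53a5ae9, fb5dae1}.
Reachable from 53a5ae9: {53a5ae9}.
Only in 11bd3b9's history (ahead): {11bd3b9, fb5dae1} — 2.
Only in 53a5ae9's history (behind): {} — 0.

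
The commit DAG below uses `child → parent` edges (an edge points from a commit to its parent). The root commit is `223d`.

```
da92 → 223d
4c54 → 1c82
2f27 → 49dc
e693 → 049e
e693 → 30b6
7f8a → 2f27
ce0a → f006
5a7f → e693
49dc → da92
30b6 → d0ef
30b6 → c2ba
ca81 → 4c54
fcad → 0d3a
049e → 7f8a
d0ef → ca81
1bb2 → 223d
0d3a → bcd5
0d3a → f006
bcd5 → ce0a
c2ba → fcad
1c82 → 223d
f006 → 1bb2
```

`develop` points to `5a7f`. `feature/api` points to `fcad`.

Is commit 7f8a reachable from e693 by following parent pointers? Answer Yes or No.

Yes

Ancestors of e693 (commits reachable by following parents): {049e, 0d3a, 1bb2, 1c82, 223d, 2f27, 30b6, 49dc, 4c54, 7f8a, bcd5, c2ba, ca81, ce0a, d0ef, da92, e693, f006, fcad}.
7f8a is in that set, so it is an ancestor of e693.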